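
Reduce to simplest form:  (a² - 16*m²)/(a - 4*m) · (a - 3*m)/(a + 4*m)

a - 3*m

Factor: a² - 16*m² = (a - 4*m)·(a + 4*m)
Cancel the common factors (a - 4*m), (a + 4*m).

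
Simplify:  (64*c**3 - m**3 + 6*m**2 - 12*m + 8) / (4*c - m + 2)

Factor as (a-b)(a**2+ab+b**2) with a=(4*c), b=(m - 2).

16*c**2 + 4*c*m - 8*c + m**2 - 4*m + 4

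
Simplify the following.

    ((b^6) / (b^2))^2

Inside the bracket: b^4
Raise to the power 2: b^8

b^8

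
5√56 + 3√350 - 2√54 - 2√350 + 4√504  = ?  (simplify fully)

5√56 = 10*√14; 3√350 = 15*√14; 2√54 = 6*√6; 2√350 = 10*√14; 4√504 = 24*√14

-6*√6 + 39*√14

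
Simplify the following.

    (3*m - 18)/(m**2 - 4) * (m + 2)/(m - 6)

3/(m - 2)

Factor: 3*m - 18 = 3*(m - 6);  m**2 - 4 = (m - 2)*(m + 2)
Cancel the common factors (m - 6), (m + 2).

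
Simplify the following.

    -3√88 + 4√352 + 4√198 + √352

26*√22

3√88 = 6*√22; 4√352 = 16*√22; 4√198 = 12*√22; √352 = 4*√22
Combine: (-6 + 16 + 12 + 4)·√22 = 26*√22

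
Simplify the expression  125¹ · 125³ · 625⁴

125¹ = 5^3; 125³ = 5^9; 625⁴ = 5^16
Combine exponents: 5^28

5^28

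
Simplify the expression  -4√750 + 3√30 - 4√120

4√750 = 20*√30; 3√30 = 3*√30; 4√120 = 8*√30
Combine: (-20 + 3 - 8)·√30 = -25*√30

-25*√30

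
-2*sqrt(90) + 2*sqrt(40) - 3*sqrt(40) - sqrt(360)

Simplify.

2*sqrt(90) = 6*sqrt(10); 2*sqrt(40) = 4*sqrt(10); 3*sqrt(40) = 6*sqrt(10); sqrt(360) = 6*sqrt(10)
Combine: (-6 + 4 - 6 - 6)·sqrt(10) = -14*sqrt(10)

-14*sqrt(10)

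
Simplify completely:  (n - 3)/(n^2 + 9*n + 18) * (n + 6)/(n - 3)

Factor: n^2 + 9*n + 18 = (n + 6)*(n + 3)
Cancel the common factors (n + 6), (n - 3).

1/(n + 3)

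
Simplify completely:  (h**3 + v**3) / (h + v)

h**3 + v**3 = (h + v)(h**2 - h*v + v**2).

h**2 - h*v + v**2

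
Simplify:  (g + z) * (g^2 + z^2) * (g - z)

g^4 - z^4

(g+z)(g-z) = g^2 - z^2; continue pairing.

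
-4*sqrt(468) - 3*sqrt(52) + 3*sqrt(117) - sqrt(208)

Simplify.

-25*sqrt(13)

4*sqrt(468) = 24*sqrt(13); 3*sqrt(52) = 6*sqrt(13); 3*sqrt(117) = 9*sqrt(13); sqrt(208) = 4*sqrt(13)
Combine: (-24 - 6 + 9 - 4)·sqrt(13) = -25*sqrt(13)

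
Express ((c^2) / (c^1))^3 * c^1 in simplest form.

Inside the bracket: c^1
Raise to the power 3: c^3
Multiply by c^1: add exponents.

c^4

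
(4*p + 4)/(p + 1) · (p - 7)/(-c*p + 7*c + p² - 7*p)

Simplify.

4/(-c + p)

Factor: 4*p + 4 = 4·(p + 1);  -c*p + 7*c + p² - 7*p = (-c + p)·(p - 7)
Cancel the common factors (p - 7), (p + 1).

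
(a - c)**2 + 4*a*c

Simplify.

(a + c)**2

After expansion: a**2 + 2*a*c + c**2 — a perfect-square trinomial.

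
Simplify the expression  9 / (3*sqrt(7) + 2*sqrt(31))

(-27*sqrt(7) + 18*sqrt(31))/61

Multiply numerator and denominator by -2*sqrt(31) + 3*sqrt(7).
Denominator becomes -61; numerator becomes -18*sqrt(31) + 27*sqrt(7).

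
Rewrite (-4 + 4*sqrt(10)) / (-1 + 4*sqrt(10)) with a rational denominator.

Multiply numerator and denominator by -4*sqrt(10) - 1.
Denominator becomes -159; numerator becomes -156 + 12*sqrt(10).

(-4*sqrt(10) + 52)/53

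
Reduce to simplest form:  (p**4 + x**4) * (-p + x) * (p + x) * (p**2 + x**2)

-p**8 + x**8

(x+p)(x-p) = -p**2 + x**2; continue pairing.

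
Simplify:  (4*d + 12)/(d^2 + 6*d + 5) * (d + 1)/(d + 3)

Factor: 4*d + 12 = 4*(d + 3);  d^2 + 6*d + 5 = (d + 1)*(d + 5)
Cancel the common factors (d + 3), (d + 1).

4/(d + 5)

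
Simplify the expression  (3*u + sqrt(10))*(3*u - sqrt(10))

(3*u)^2 - (sqrt(10))^2 = 9*u^2 - 10.

9*u^2 - 10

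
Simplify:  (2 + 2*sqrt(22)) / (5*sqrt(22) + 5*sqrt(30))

(-22 - sqrt(22) + sqrt(30) + 2*sqrt(165))/20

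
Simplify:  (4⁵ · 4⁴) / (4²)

2^14

4⁵ = 2^10; 4⁴ = 2^8; 4² = 2^4
Combine exponents: 2^14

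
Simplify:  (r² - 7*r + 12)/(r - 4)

r - 3

Factor: r² - 7*r + 12 = (r - 4)·(r - 3)
Cancel the common factor (r - 4).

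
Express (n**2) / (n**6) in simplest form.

Quotient: (n**-4)

n**(-4)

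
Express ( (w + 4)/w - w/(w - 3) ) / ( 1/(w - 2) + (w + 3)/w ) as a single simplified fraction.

(w² - 14*w + 24)/(w³ - w² - 12*w + 18)

Numerator: (w + 4)/w - w/(w - 3) = (w - 12)/(w² - 3*w)
Denominator: 1/(w - 2) + (w + 3)/w = (w² + 2*w - 6)/(w² - 2*w)
Divide: ((w - 12)/(w² - 3*w)) · ((w² - 2*w)/(w² + 2*w - 6)) = (w² - 14*w + 24)/(w³ - w² - 12*w + 18)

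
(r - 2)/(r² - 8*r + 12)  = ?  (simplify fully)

Factor: r² - 8*r + 12 = (r - 2)·(r - 6)
Cancel the common factor (r - 2).

1/(r - 6)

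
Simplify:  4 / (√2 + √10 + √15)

(-80*√3 - 12*√15 + 28*√10 + 92*√2)/71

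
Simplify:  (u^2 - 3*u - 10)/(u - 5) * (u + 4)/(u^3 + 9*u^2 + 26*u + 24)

1/(u + 3)

Factor: u^2 - 3*u - 10 = (u - 5)*(u + 2);  u^3 + 9*u^2 + 26*u + 24 = (u + 4)*(u + 2)*(u + 3)
Cancel the common factors (u - 5), (u + 2), (u + 4).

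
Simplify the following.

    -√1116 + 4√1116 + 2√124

22*√31

√1116 = 6*√31; 4√1116 = 24*√31; 2√124 = 4*√31
Combine: (-6 + 24 + 4)·√31 = 22*√31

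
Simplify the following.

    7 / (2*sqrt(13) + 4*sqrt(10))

(-7*sqrt(13) + 14*sqrt(10))/54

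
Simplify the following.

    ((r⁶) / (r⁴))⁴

Inside the bracket: r²
Raise to the power 4: r⁸

r⁸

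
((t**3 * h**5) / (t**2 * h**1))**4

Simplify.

h**16*t**4

Inside the bracket: t**1 * h**4
Raise to the power 4: t**4 * h**16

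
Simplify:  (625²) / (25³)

5^2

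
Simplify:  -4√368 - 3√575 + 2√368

-23*√23

4√368 = 16*√23; 3√575 = 15*√23; 2√368 = 8*√23
Combine: (-16 - 15 + 8)·√23 = -23*√23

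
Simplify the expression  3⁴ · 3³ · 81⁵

3^27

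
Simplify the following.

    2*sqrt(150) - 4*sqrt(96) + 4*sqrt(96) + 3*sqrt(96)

22*sqrt(6)

2*sqrt(150) = 10*sqrt(6); 4*sqrt(96) = 16*sqrt(6); 4*sqrt(96) = 16*sqrt(6); 3*sqrt(96) = 12*sqrt(6)
Combine: (10 - 16 + 16 + 12)·sqrt(6) = 22*sqrt(6)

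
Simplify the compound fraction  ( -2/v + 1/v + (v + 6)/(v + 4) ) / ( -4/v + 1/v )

(-v^2 - 5*v + 4)/(3*v + 12)

Numerator: -2/v + 1/v + (v + 6)/(v + 4) = (v^2 + 5*v - 4)/(v^2 + 4*v)
Denominator: -4/v + 1/v = -3/v
Divide: ((v^2 + 5*v - 4)/(v^2 + 4*v)) · (-v/3) = (-v^2 - 5*v + 4)/(3*v + 12)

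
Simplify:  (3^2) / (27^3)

3^2 = 3^2; 27^3 = 3^9
Combine exponents: 3^(-7)

3^(-7)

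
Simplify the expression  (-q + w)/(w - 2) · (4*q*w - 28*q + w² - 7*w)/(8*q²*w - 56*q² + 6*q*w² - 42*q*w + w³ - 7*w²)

(-q + w)/(2*q*w - 4*q + w² - 2*w)

Factor: 4*q*w - 28*q + w² - 7*w = (w - 7)·(4*q + w);  8*q²*w - 56*q² + 6*q*w² - 42*q*w + w³ - 7*w² = (w - 7)·(2*q + w)·(4*q + w)
Cancel the common factors (w - 7), (4*q + w).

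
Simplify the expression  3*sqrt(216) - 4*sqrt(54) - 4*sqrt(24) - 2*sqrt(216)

3*sqrt(216) = 18*sqrt(6); 4*sqrt(54) = 12*sqrt(6); 4*sqrt(24) = 8*sqrt(6); 2*sqrt(216) = 12*sqrt(6)
Combine: (18 - 12 - 8 - 12)·sqrt(6) = -14*sqrt(6)

-14*sqrt(6)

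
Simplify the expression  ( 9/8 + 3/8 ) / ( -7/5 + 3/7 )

-105/68

Numerator: 9/8 + 3/8 = 3/2
Denominator: -7/5 + 3/7 = -34/35
Divide: (3/2) · (-35/34) = -105/68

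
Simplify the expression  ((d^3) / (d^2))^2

Inside the bracket: d^1
Raise to the power 2: d^2

d^2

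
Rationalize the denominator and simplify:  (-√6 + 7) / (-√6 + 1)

Multiply numerator and denominator by 1 + √6.
Denominator becomes -5; numerator becomes 1 + 6*√6.

(-6*√6 - 1)/5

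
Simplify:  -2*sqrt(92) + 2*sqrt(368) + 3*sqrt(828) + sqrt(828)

28*sqrt(23)

2*sqrt(92) = 4*sqrt(23); 2*sqrt(368) = 8*sqrt(23); 3*sqrt(828) = 18*sqrt(23); sqrt(828) = 6*sqrt(23)
Combine: (-4 + 8 + 18 + 6)·sqrt(23) = 28*sqrt(23)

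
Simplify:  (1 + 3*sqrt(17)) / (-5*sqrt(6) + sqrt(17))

Multiply numerator and denominator by sqrt(17) + 5*sqrt(6).
Denominator becomes -133; numerator becomes sqrt(17) + 5*sqrt(6) + 51 + 15*sqrt(102).

(-15*sqrt(102) - 51 - 5*sqrt(6) - sqrt(17))/133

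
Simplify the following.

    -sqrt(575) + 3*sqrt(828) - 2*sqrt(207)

7*sqrt(23)

sqrt(575) = 5*sqrt(23); 3*sqrt(828) = 18*sqrt(23); 2*sqrt(207) = 6*sqrt(23)
Combine: (-5 + 18 - 6)·sqrt(23) = 7*sqrt(23)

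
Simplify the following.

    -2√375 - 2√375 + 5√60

-10*√15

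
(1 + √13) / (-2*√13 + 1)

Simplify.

(-9 - √13)/17

Multiply numerator and denominator by 1 + 2*√13.
Denominator becomes -51; numerator becomes 3*√13 + 27.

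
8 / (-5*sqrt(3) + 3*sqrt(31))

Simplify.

(10*sqrt(3) + 6*sqrt(31))/51

Multiply numerator and denominator by 5*sqrt(3) + 3*sqrt(31).
Denominator becomes 204; numerator becomes 40*sqrt(3) + 24*sqrt(31).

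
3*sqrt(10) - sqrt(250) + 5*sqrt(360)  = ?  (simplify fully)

3*sqrt(10) = 3*sqrt(10); sqrt(250) = 5*sqrt(10); 5*sqrt(360) = 30*sqrt(10)
Combine: (3 - 5 + 30)·sqrt(10) = 28*sqrt(10)

28*sqrt(10)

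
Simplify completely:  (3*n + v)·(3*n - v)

9*n² - v²

(3*n)^2 - (v)^2 = 9*n² - v².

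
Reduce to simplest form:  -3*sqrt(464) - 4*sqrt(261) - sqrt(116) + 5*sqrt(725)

-sqrt(29)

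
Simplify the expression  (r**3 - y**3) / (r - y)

r**2 + r*y + y**2

Apply the difference-of-cubes factorisation and cancel (r - y).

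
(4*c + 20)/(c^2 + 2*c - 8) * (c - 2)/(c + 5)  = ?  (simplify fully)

4/(c + 4)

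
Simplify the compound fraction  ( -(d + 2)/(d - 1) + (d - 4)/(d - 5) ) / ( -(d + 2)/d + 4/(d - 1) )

Numerator: -(d + 2)/(d - 1) + (d - 4)/(d - 5) = (-2*d + 14)/(d² - 6*d + 5)
Denominator: -(d + 2)/d + 4/(d - 1) = (-d² + 3*d + 2)/(d² - d)
Divide: ((-2*d + 14)/(d² - 6*d + 5)) · ((d² - d)/(-d² + 3*d + 2)) = (2*d² - 14*d)/(d³ - 8*d² + 13*d + 10)

(2*d² - 14*d)/(d³ - 8*d² + 13*d + 10)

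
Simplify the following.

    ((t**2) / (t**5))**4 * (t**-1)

Inside the bracket: (t**-3)
Raise to the power 4: (t**-12)
Multiply by (t**-1): add exponents.

t**(-13)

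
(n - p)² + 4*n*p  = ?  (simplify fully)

Expand the square and combine the 4*n*p term.

(n + p)²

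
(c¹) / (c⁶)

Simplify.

c^(-5)

Quotient: (c^-5)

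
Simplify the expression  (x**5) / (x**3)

x**2

Quotient: x**2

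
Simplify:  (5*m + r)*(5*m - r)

Difference of squares with P = 5*m, Q = r.

25*m^2 - r^2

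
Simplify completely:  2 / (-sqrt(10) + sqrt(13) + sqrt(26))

Group as (sqrt(13) + sqrt(26)) - sqrt(10); multiply by (sqrt(13) + sqrt(26)) + sqrt(10), then rationalise the remaining surd.

(-58*sqrt(10) - 6*sqrt(26) + 46*sqrt(13) + 104*sqrt(5))/511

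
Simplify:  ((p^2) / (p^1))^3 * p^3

Inside the bracket: p^1
Raise to the power 3: p^3
Multiply by p^3: add exponents.

p^6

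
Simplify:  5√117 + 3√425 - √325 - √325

5*√13 + 15*√17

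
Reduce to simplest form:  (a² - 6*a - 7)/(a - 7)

Factor: a² - 6*a - 7 = (a - 7)·(a + 1)
Cancel the common factor (a - 7).

a + 1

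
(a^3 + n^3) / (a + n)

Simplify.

a^2 - a*n + n^2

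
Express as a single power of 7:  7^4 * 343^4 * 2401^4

7^4 = 7^4; 343^4 = 7^12; 2401^4 = 7^16
Combine exponents: 7^32

7^32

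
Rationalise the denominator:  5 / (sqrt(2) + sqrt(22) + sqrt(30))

(-2*sqrt(330) - 3*sqrt(30) + 5*sqrt(22) + 25*sqrt(2))/14

Group as (sqrt(2) + sqrt(22)) + sqrt(30); multiply by (sqrt(2) + sqrt(22)) - sqrt(30), then rationalise the remaining surd.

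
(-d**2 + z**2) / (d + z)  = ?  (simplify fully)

Difference of squares: factor out (d + z).

-d + z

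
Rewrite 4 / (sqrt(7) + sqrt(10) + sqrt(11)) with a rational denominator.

(-2*sqrt(770) + 6*sqrt(11) + 8*sqrt(10) + 14*sqrt(7))/61

Group as (sqrt(10) + sqrt(11)) + sqrt(7); multiply by (sqrt(10) + sqrt(11)) - sqrt(7), then rationalise the remaining surd.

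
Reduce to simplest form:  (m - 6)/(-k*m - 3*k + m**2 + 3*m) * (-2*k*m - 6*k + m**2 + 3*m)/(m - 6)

(2*k - m)/(k - m)

Factor: -k*m - 3*k + m**2 + 3*m = (m + 3)*(-k + m);  -2*k*m - 6*k + m**2 + 3*m = (-2*k + m)*(m + 3)
Cancel the common factors (m + 3), (m - 6).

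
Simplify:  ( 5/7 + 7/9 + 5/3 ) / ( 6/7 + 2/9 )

Numerator: 5/7 + 7/9 + 5/3 = 199/63
Denominator: 6/7 + 2/9 = 68/63
Divide: (199/63) · (63/68) = 199/68

199/68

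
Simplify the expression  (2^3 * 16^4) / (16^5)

2^(-1)

2^3 = 2^3; 16^4 = 2^16; 16^5 = 2^20
Combine exponents: 2^(-1)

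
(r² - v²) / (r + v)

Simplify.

r² - v² factors as (r - v)*(r + v).

r - v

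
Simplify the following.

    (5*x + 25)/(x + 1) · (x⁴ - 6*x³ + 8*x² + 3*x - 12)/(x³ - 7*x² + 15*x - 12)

Factor: 5*x + 25 = 5·(x + 5);  x⁴ - 6*x³ + 8*x² + 3*x - 12 = (x + 1)·(x - 4)·(x² - 3*x + 3);  x³ - 7*x² + 15*x - 12 = (x - 4)·(x² - 3*x + 3)
Cancel the common factors (x² - 3*x + 3), (x + 1), (x - 4).

5*x + 25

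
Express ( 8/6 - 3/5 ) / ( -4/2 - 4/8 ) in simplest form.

Numerator: 8/6 - 3/5 = 11/15
Denominator: -4/2 - 4/8 = -5/2
Divide: (11/15) · (-2/5) = -22/75

-22/75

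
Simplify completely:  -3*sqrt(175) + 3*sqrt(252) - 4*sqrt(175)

-17*sqrt(7)

3*sqrt(175) = 15*sqrt(7); 3*sqrt(252) = 18*sqrt(7); 4*sqrt(175) = 20*sqrt(7)
Combine: (-15 + 18 - 20)·sqrt(7) = -17*sqrt(7)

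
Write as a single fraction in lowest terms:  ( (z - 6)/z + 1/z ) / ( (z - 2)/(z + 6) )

(z**2 + z - 30)/(z**2 - 2*z)

Numerator: (z - 6)/z + 1/z = (z - 5)/z
Denominator: (z - 2)/(z + 6) = (z - 2)/(z + 6)
Divide: ((z - 5)/z) · ((z + 6)/(z - 2)) = (z**2 + z - 30)/(z**2 - 2*z)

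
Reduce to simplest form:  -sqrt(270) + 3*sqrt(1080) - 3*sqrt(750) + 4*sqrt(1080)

24*sqrt(30)

sqrt(270) = 3*sqrt(30); 3*sqrt(1080) = 18*sqrt(30); 3*sqrt(750) = 15*sqrt(30); 4*sqrt(1080) = 24*sqrt(30)
Combine: (-3 + 18 - 15 + 24)·sqrt(30) = 24*sqrt(30)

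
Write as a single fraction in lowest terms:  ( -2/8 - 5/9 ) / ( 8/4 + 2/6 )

-29/84

Numerator: -2/8 - 5/9 = -29/36
Denominator: 8/4 + 2/6 = 7/3
Divide: (-29/36) · (3/7) = -29/84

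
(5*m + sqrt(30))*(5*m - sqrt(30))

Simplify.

(5*m)^2 - (sqrt(30))^2 = 25*m^2 - 30.

25*m^2 - 30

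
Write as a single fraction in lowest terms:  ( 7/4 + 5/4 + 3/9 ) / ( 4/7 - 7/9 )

-210/13

Numerator: 7/4 + 5/4 + 3/9 = 10/3
Denominator: 4/7 - 7/9 = -13/63
Divide: (10/3) · (-63/13) = -210/13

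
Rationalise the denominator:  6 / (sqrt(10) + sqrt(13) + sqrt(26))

Group as (sqrt(10) + sqrt(26)) + sqrt(13); multiply by (sqrt(10) + sqrt(26)) - sqrt(13), then rationalise the remaining surd.

(-312*sqrt(5) - 18*sqrt(26) + 138*sqrt(13) + 174*sqrt(10))/511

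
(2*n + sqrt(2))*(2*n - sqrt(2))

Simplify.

(2*n)^2 - (sqrt(2))^2 = 4*n^2 - 2.

4*n^2 - 2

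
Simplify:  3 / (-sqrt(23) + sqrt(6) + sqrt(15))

(3*sqrt(23) + 21*sqrt(15) + 48*sqrt(6) + 9*sqrt(230))/178

Group as (sqrt(6) + sqrt(15)) - sqrt(23); multiply by (sqrt(6) + sqrt(15)) + sqrt(23), then rationalise the remaining surd.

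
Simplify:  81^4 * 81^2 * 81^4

81^4 = 3^16; 81^2 = 3^8; 81^4 = 3^16
Combine exponents: 3^40

3^40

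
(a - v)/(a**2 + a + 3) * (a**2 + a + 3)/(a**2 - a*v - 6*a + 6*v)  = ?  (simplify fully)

1/(a - 6)

Factor: a**2 - a*v - 6*a + 6*v = (a - 6)*(a - v)
Cancel the common factors (a**2 + a + 3), (a - v).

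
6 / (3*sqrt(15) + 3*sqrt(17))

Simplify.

-sqrt(15) + sqrt(17)

Multiply numerator and denominator by -3*sqrt(17) + 3*sqrt(15).
Denominator becomes -18; numerator becomes -18*sqrt(17) + 18*sqrt(15).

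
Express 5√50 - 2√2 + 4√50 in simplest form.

43*√2

5√50 = 25*√2; 2√2 = 2*√2; 4√50 = 20*√2
Combine: (25 - 2 + 20)·√2 = 43*√2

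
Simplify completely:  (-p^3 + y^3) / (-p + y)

p^2 + p*y + y^2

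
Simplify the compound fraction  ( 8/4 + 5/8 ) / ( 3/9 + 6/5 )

315/184

Numerator: 8/4 + 5/8 = 21/8
Denominator: 3/9 + 6/5 = 23/15
Divide: (21/8) · (15/23) = 315/184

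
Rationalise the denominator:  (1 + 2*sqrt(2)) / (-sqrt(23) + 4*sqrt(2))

(sqrt(23) + 4*sqrt(2) + 2*sqrt(46) + 16)/9

Multiply numerator and denominator by sqrt(23) + 4*sqrt(2).
Denominator becomes 9; numerator becomes sqrt(23) + 4*sqrt(2) + 2*sqrt(46) + 16.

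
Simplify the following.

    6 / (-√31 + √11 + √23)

(-18*√31 + 114*√23 + 258*√11 + 12*√7843)/1003

Group as (√11 + √23) - √31; multiply by (√11 + √23) + √31, then rationalise the remaining surd.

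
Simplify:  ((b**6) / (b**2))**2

b**8

Inside the bracket: b**4
Raise to the power 2: b**8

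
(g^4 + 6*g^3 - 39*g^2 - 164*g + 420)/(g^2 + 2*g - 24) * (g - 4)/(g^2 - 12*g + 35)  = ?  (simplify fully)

Factor: g^4 + 6*g^3 - 39*g^2 - 164*g + 420 = (g - 2)*(g - 5)*(g + 7)*(g + 6);  g^2 + 2*g - 24 = (g + 6)*(g - 4);  g^2 - 12*g + 35 = (g - 5)*(g - 7)
Cancel the common factors (g - 4), (g + 6), (g - 5).

(g^2 + 5*g - 14)/(g - 7)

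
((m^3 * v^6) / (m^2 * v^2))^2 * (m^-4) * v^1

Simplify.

Inside the bracket: m^1 * v^4
Raise to the power 2: m^2 * v^8
Multiply by (m^-4) * v^1: add exponents.

v^9/m^2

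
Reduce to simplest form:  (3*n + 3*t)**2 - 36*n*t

Expand the square and combine the 36*n*t term.

9*(n - t)**2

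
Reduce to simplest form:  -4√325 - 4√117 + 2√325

4√325 = 20*√13; 4√117 = 12*√13; 2√325 = 10*√13
Combine: (-20 - 12 + 10)·√13 = -22*√13

-22*√13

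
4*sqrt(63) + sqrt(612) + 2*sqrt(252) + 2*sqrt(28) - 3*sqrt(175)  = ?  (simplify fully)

6*sqrt(17) + 13*sqrt(7)

4*sqrt(63) = 12*sqrt(7); sqrt(612) = 6*sqrt(17); 2*sqrt(252) = 12*sqrt(7); 2*sqrt(28) = 4*sqrt(7); 3*sqrt(175) = 15*sqrt(7)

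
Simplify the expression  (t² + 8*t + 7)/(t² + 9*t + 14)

(t + 1)/(t + 2)

Factor: t² + 8*t + 7 = (t + 7)·(t + 1);  t² + 9*t + 14 = (t + 2)·(t + 7)
Cancel the common factor (t + 7).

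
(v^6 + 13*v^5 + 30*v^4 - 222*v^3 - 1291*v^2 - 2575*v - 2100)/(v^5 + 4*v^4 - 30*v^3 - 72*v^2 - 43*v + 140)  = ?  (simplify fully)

Factor: v^6 + 13*v^5 + 30*v^4 - 222*v^3 - 1291*v^2 - 2575*v - 2100 = (v + 7)*(v + 5)*(v - 5)*(v^2 + 3*v + 4)*(v + 3);  v^5 + 4*v^4 - 30*v^3 - 72*v^2 - 43*v + 140 = (v^2 + 3*v + 4)*(v - 1)*(v + 7)*(v - 5)
Cancel the common factors (v^2 + 3*v + 4), (v + 7), (v - 5).

(v^2 + 8*v + 15)/(v - 1)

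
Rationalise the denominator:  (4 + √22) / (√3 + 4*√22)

(-√66 - 4*√3 + 16*√22 + 88)/349

Multiply numerator and denominator by -√3 + 4*√22.
Denominator becomes 349; numerator becomes -√66 - 4*√3 + 16*√22 + 88.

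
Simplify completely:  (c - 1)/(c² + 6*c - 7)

1/(c + 7)

Factor: c² + 6*c - 7 = (c - 1)·(c + 7)
Cancel the common factor (c - 1).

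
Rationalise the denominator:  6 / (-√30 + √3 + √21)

(√30 + 2*√21 + 8*√3 + √210)/6

Group as (√3 + √21) - √30; multiply by (√3 + √21) + √30, then rationalise the remaining surd.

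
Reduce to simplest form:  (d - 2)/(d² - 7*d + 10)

1/(d - 5)

Factor: d² - 7*d + 10 = (d - 5)·(d - 2)
Cancel the common factor (d - 2).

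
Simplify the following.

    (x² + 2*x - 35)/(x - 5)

x + 7

Factor: x² + 2*x - 35 = (x - 5)·(x + 7)
Cancel the common factor (x - 5).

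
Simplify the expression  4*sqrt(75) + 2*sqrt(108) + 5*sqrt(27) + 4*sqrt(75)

67*sqrt(3)

4*sqrt(75) = 20*sqrt(3); 2*sqrt(108) = 12*sqrt(3); 5*sqrt(27) = 15*sqrt(3); 4*sqrt(75) = 20*sqrt(3)
Combine: (20 + 12 + 15 + 20)·sqrt(3) = 67*sqrt(3)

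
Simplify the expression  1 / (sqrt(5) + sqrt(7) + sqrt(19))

(-2*sqrt(665) - 7*sqrt(19) + 17*sqrt(7) + 21*sqrt(5))/91

Group as (sqrt(5) + sqrt(19)) + sqrt(7); multiply by (sqrt(5) + sqrt(19)) - sqrt(7), then rationalise the remaining surd.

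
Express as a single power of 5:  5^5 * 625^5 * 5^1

5^26

5^5 = 5^5; 625^5 = 5^20; 5^1 = 5^1
Combine exponents: 5^26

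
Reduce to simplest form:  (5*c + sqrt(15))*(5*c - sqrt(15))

Difference of squares with P = 5*c, Q = sqrt(15).

25*c^2 - 15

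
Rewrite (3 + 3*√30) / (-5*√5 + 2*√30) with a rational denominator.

Multiply numerator and denominator by 2*√30 + 5*√5.
Denominator becomes -5; numerator becomes 6*√30 + 15*√5 + 180 + 75*√6.

(-75*√6 - 180 - 15*√5 - 6*√30)/5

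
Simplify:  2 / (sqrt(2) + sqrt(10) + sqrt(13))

Group as (sqrt(2) + sqrt(13)) + sqrt(10); multiply by (sqrt(2) + sqrt(13)) - sqrt(10), then rationalise the remaining surd.

(-8*sqrt(65) - 2*sqrt(13) + 10*sqrt(10) + 42*sqrt(2))/79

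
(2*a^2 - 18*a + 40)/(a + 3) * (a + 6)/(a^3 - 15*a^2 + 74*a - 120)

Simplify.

Factor: 2*a^2 - 18*a + 40 = 2*(a - 4)*(a - 5);  a^3 - 15*a^2 + 74*a - 120 = (a - 4)*(a - 5)*(a - 6)
Cancel the common factors (a - 5), (a - 4).

(2*a + 12)/(a^2 - 3*a - 18)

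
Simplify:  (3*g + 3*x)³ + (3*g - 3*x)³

Write as f((3*g),(3*x)) + f((3*g),-(3*x)) and expand.

54*g*(g² + 3*x²)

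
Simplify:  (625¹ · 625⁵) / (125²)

5^18

625¹ = 5^4; 625⁵ = 5^20; 125² = 5^6
Combine exponents: 5^18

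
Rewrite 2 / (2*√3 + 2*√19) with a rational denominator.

Multiply numerator and denominator by -2*√3 + 2*√19.
Denominator becomes 64; numerator becomes -4*√3 + 4*√19.

(-√3 + √19)/16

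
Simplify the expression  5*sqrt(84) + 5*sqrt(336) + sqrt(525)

35*sqrt(21)

5*sqrt(84) = 10*sqrt(21); 5*sqrt(336) = 20*sqrt(21); sqrt(525) = 5*sqrt(21)
Combine: (10 + 20 + 5)·sqrt(21) = 35*sqrt(21)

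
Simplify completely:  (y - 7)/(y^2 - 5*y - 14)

Factor: y^2 - 5*y - 14 = (y + 2)*(y - 7)
Cancel the common factor (y - 7).

1/(y + 2)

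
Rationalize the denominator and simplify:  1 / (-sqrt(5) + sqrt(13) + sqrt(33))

(-41*sqrt(5) - 15*sqrt(33) + 25*sqrt(13) + 2*sqrt(2145))/35

Group as (sqrt(13) + sqrt(33)) - sqrt(5); multiply by (sqrt(13) + sqrt(33)) + sqrt(5), then rationalise the remaining surd.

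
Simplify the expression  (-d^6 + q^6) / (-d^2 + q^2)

-d^6 + q^6 factors as (-d + q)*(d + q)*(d^2 - d*q + q^2)*(d^2 + d*q + q^2).

d^4 + d^2*q^2 + q^4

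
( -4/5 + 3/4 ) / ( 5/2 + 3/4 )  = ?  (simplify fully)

Numerator: -4/5 + 3/4 = -1/20
Denominator: 5/2 + 3/4 = 13/4
Divide: (-1/20) · (4/13) = -1/65

-1/65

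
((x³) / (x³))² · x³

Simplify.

x³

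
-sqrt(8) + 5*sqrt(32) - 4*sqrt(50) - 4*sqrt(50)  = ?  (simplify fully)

sqrt(8) = 2*sqrt(2); 5*sqrt(32) = 20*sqrt(2); 4*sqrt(50) = 20*sqrt(2); 4*sqrt(50) = 20*sqrt(2)
Combine: (-2 + 20 - 20 - 20)·sqrt(2) = -22*sqrt(2)

-22*sqrt(2)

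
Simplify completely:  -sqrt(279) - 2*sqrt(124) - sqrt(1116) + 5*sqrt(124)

sqrt(279) = 3*sqrt(31); 2*sqrt(124) = 4*sqrt(31); sqrt(1116) = 6*sqrt(31); 5*sqrt(124) = 10*sqrt(31)
Combine: (-3 - 4 - 6 + 10)·sqrt(31) = -3*sqrt(31)

-3*sqrt(31)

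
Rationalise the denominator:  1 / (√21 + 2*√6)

(-√21 + 2*√6)/3

Multiply numerator and denominator by -2*√6 + √21.
Denominator becomes -3; numerator becomes -2*√6 + √21.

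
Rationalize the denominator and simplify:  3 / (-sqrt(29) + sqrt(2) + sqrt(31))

(-6*sqrt(29) + 87*sqrt(2) + 3*sqrt(1798))/116

Group as (sqrt(2) + sqrt(31)) - sqrt(29); multiply by (sqrt(2) + sqrt(31)) + sqrt(29), then rationalise the remaining surd.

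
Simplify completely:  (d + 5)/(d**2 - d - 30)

Factor: d**2 - d - 30 = (d + 5)*(d - 6)
Cancel the common factor (d + 5).

1/(d - 6)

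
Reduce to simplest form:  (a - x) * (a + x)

a^2 - x^2

Telescope via difference of squares: (a+x)(a-x) = a^2 - x^2.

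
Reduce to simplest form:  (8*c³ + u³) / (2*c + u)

4*c² - 2*c*u + u²

(2*c)^3 + u^3 = (2*c + u)(4*c² - 2*c*u + u²).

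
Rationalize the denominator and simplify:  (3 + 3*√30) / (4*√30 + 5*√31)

(-360 - 12*√30 + 15*√31 + 15*√930)/295

Multiply numerator and denominator by -5*√31 + 4*√30.
Denominator becomes -295; numerator becomes -15*√930 - 15*√31 + 12*√30 + 360.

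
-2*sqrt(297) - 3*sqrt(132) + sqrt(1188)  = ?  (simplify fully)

-6*sqrt(33)

2*sqrt(297) = 6*sqrt(33); 3*sqrt(132) = 6*sqrt(33); sqrt(1188) = 6*sqrt(33)
Combine: (-6 - 6 + 6)·sqrt(33) = -6*sqrt(33)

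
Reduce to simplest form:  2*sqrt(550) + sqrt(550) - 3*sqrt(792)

-3*sqrt(22)

2*sqrt(550) = 10*sqrt(22); sqrt(550) = 5*sqrt(22); 3*sqrt(792) = 18*sqrt(22)
Combine: (10 + 5 - 18)·sqrt(22) = -3*sqrt(22)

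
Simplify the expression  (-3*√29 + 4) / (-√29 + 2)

Multiply numerator and denominator by 2 + √29.
Denominator becomes -25; numerator becomes -79 - 2*√29.

(2*√29 + 79)/25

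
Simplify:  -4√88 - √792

4√88 = 8*√22; √792 = 6*√22
Combine: (-8 - 6)·√22 = -14*√22

-14*√22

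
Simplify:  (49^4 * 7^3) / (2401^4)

49^4 = 7^8; 7^3 = 7^3; 2401^4 = 7^16
Combine exponents: 7^(-5)

7^(-5)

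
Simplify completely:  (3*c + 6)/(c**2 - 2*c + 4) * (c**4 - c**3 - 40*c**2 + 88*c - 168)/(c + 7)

3*c**2 - 12*c - 36

Factor: 3*c + 6 = 3*(c + 2);  c**4 - c**3 - 40*c**2 + 88*c - 168 = (c + 7)*(c**2 - 2*c + 4)*(c - 6)
Cancel the common factors (c**2 - 2*c + 4), (c + 7).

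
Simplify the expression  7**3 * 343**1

7**6

7**3 = 7**3; 343**1 = 7**3
Combine exponents: 7**6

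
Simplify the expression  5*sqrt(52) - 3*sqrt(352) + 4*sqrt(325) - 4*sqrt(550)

5*sqrt(52) = 10*sqrt(13); 3*sqrt(352) = 12*sqrt(22); 4*sqrt(325) = 20*sqrt(13); 4*sqrt(550) = 20*sqrt(22)

-32*sqrt(22) + 30*sqrt(13)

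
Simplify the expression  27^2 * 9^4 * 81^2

3^22

27^2 = 3^6; 9^4 = 3^8; 81^2 = 3^8
Combine exponents: 3^22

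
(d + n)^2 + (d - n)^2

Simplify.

2*d^2 + 2*n^2

Write as f(d,n) + f(d,-n) and expand.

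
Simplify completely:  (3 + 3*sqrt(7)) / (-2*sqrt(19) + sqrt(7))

(-2*sqrt(133) - 2*sqrt(19) - 7 - sqrt(7))/23

Multiply numerator and denominator by sqrt(7) + 2*sqrt(19).
Denominator becomes -69; numerator becomes 3*sqrt(7) + 21 + 6*sqrt(19) + 6*sqrt(133).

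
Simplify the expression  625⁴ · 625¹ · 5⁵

5^25

625⁴ = 5^16; 625¹ = 5^4; 5⁵ = 5^5
Combine exponents: 5^25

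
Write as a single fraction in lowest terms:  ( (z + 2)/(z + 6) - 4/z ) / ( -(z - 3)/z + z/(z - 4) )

(z³ - 6*z² - 16*z + 96)/(7*z² + 30*z - 72)

Numerator: (z + 2)/(z + 6) - 4/z = (z² - 2*z - 24)/(z² + 6*z)
Denominator: -(z - 3)/z + z/(z - 4) = (7*z - 12)/(z² - 4*z)
Divide: ((z² - 2*z - 24)/(z² + 6*z)) · ((z² - 4*z)/(7*z - 12)) = (z³ - 6*z² - 16*z + 96)/(7*z² + 30*z - 72)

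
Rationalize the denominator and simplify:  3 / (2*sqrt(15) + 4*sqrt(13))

(-3*sqrt(15) + 6*sqrt(13))/74

Multiply numerator and denominator by -4*sqrt(13) + 2*sqrt(15).
Denominator becomes -148; numerator becomes -12*sqrt(13) + 6*sqrt(15).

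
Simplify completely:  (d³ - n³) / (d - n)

d² + d*n + n²

Apply the difference-of-cubes factorisation and cancel (d - n).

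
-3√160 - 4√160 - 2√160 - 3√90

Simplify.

-45*√10

3√160 = 12*√10; 4√160 = 16*√10; 2√160 = 8*√10; 3√90 = 9*√10
Combine: (-12 - 16 - 8 - 9)·√10 = -45*√10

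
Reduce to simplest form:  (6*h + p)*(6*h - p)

36*h^2 - p^2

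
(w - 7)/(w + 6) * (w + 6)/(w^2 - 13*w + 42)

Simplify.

1/(w - 6)

Factor: w^2 - 13*w + 42 = (w - 6)*(w - 7)
Cancel the common factors (w + 6), (w - 7).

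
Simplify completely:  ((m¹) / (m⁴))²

Inside the bracket: (m^-3)
Raise to the power 2: (m^-6)

m^(-6)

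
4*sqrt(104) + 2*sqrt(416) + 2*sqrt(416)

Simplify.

24*sqrt(26)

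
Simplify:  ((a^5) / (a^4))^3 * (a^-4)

Inside the bracket: a^1
Raise to the power 3: a^3
Multiply by (a^-4): add exponents.

1/a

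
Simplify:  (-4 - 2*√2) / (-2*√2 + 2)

4 + 3*√2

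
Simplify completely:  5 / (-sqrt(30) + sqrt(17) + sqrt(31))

Group as (sqrt(17) + sqrt(31)) - sqrt(30); multiply by (sqrt(17) + sqrt(31)) + sqrt(30), then rationalise the remaining surd.

(-45*sqrt(30) + 40*sqrt(31) + 110*sqrt(17) + 5*sqrt(15810))/892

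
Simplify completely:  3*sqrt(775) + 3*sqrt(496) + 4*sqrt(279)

39*sqrt(31)

3*sqrt(775) = 15*sqrt(31); 3*sqrt(496) = 12*sqrt(31); 4*sqrt(279) = 12*sqrt(31)
Combine: (15 + 12 + 12)·sqrt(31) = 39*sqrt(31)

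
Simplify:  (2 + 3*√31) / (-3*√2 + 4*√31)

(6*√2 + 8*√31 + 9*√62 + 372)/478

Multiply numerator and denominator by 3*√2 + 4*√31.
Denominator becomes 478; numerator becomes 6*√2 + 8*√31 + 9*√62 + 372.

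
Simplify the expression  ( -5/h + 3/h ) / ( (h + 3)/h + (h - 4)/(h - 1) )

(-2*h + 2)/(2*h**2 - 2*h - 3)

Numerator: -5/h + 3/h = -2/h
Denominator: (h + 3)/h + (h - 4)/(h - 1) = (2*h**2 - 2*h - 3)/(h**2 - h)
Divide: (-2/h) · ((h**2 - h)/(2*h**2 - 2*h - 3)) = (-2*h + 2)/(2*h**2 - 2*h - 3)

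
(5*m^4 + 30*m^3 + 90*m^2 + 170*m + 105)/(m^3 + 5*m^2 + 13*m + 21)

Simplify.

5*m + 5

Factor: 5*m^4 + 30*m^3 + 90*m^2 + 170*m + 105 = 5*(m^2 + 2*m + 7)*(m + 1)*(m + 3);  m^3 + 5*m^2 + 13*m + 21 = (m + 3)*(m^2 + 2*m + 7)
Cancel the common factors (m^2 + 2*m + 7), (m + 3).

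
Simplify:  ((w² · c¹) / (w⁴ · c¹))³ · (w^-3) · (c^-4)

Inside the bracket: (w^-2)
Raise to the power 3: (w^-6)
Multiply by (w^-3) · (c^-4): add exponents.

1/(c⁴*w⁹)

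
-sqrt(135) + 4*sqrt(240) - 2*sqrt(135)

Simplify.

sqrt(135) = 3*sqrt(15); 4*sqrt(240) = 16*sqrt(15); 2*sqrt(135) = 6*sqrt(15)
Combine: (-3 + 16 - 6)·sqrt(15) = 7*sqrt(15)

7*sqrt(15)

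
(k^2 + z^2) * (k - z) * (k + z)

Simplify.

(k+z)(k-z) = k^2 - z^2; continue pairing.

k^4 - z^4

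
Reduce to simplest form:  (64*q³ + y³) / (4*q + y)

Factor as (a+b)(a^2-ab+b^2) with a=y, b=(4*q).

16*q² - 4*q*y + y²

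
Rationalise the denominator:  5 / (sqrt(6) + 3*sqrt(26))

Multiply numerator and denominator by -sqrt(6) + 3*sqrt(26).
Denominator becomes 228; numerator becomes -5*sqrt(6) + 15*sqrt(26).

(-5*sqrt(6) + 15*sqrt(26))/228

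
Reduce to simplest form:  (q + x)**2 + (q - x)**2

2*q**2 + 2*x**2

Write as f(q,x) + f(q,-x) and expand.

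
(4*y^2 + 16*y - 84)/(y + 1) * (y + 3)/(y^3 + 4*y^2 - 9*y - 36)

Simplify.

(4*y + 28)/(y^2 + 5*y + 4)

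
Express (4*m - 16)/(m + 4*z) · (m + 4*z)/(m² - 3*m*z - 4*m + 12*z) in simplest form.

-4/(-m + 3*z)

Factor: 4*m - 16 = 4·(m - 4);  m² - 3*m*z - 4*m + 12*z = (m - 4)·(m - 3*z)
Cancel the common factors (m + 4*z), (m - 4).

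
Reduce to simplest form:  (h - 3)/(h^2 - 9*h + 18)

Factor: h^2 - 9*h + 18 = (h - 6)*(h - 3)
Cancel the common factor (h - 3).

1/(h - 6)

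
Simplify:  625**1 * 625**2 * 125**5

5**27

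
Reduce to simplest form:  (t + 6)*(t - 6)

(t)^2 - (6)^2 = t^2 - 36.

t^2 - 36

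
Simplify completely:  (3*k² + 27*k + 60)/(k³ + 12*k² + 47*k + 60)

3/(k + 3)

Factor: 3*k² + 27*k + 60 = 3·(k + 4)·(k + 5);  k³ + 12*k² + 47*k + 60 = (k + 3)·(k + 5)·(k + 4)
Cancel the common factors (k + 5), (k + 4).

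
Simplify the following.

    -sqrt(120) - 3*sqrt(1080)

sqrt(120) = 2*sqrt(30); 3*sqrt(1080) = 18*sqrt(30)
Combine: (-2 - 18)·sqrt(30) = -20*sqrt(30)

-20*sqrt(30)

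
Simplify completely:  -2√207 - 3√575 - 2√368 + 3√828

2√207 = 6*√23; 3√575 = 15*√23; 2√368 = 8*√23; 3√828 = 18*√23
Combine: (-6 - 15 - 8 + 18)·√23 = -11*√23

-11*√23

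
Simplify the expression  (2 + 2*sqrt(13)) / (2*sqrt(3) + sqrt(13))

-4*sqrt(39) - 4*sqrt(3) + 2*sqrt(13) + 26

Multiply numerator and denominator by -2*sqrt(3) + sqrt(13).
Denominator becomes 1; numerator becomes -4*sqrt(39) - 4*sqrt(3) + 2*sqrt(13) + 26.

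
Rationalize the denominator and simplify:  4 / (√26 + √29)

Multiply numerator and denominator by -√29 + √26.
Denominator becomes -3; numerator becomes -4*√29 + 4*√26.

(-4*√26 + 4*√29)/3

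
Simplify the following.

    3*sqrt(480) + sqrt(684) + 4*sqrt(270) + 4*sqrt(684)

3*sqrt(480) = 12*sqrt(30); sqrt(684) = 6*sqrt(19); 4*sqrt(270) = 12*sqrt(30); 4*sqrt(684) = 24*sqrt(19)

30*sqrt(19) + 24*sqrt(30)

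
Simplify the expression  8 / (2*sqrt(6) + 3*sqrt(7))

(-16*sqrt(6) + 24*sqrt(7))/39

Multiply numerator and denominator by -2*sqrt(6) + 3*sqrt(7).
Denominator becomes 39; numerator becomes -16*sqrt(6) + 24*sqrt(7).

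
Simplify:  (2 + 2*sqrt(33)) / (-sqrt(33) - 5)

Multiply numerator and denominator by -5 + sqrt(33).
Denominator becomes -8; numerator becomes -8*sqrt(33) + 56.

-7 + sqrt(33)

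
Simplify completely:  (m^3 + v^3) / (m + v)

m^2 - m*v + v^2

Factor as (a+b)(a^2-ab+b^2) with a=m, b=v.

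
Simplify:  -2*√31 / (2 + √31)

Multiply numerator and denominator by -√31 + 2.
Denominator becomes -27; numerator becomes -4*√31 + 62.

(-62 + 4*√31)/27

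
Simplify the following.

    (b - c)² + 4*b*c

Expand the square and combine the 4*b*c term.

(b + c)²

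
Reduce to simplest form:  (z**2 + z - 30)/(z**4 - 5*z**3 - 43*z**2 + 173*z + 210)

1/(z**2 - 6*z - 7)

Factor: z**2 + z - 30 = (z + 6)*(z - 5);  z**4 - 5*z**3 - 43*z**2 + 173*z + 210 = (z + 6)*(z - 5)*(z - 7)*(z + 1)
Cancel the common factors (z + 6), (z - 5).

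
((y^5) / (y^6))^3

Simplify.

y^(-3)

Inside the bracket: (y^-1)
Raise to the power 3: (y^-3)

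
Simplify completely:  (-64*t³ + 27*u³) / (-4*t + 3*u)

16*t² + 12*t*u + 9*u²

Factor as (a-b)(a^2+ab+b^2) with a=(3*u), b=(4*t).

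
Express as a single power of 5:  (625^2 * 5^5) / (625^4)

625^2 = 5^8; 5^5 = 5^5; 625^4 = 5^16
Combine exponents: 5^(-3)

5^(-3)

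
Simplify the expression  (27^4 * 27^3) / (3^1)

3^20

27^4 = 3^12; 27^3 = 3^9; 3^1 = 3^1
Combine exponents: 3^20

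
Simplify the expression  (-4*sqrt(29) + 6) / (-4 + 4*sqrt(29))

Multiply numerator and denominator by -4*sqrt(29) - 4.
Denominator becomes -448; numerator becomes -8*sqrt(29) + 440.

(-55 + sqrt(29))/56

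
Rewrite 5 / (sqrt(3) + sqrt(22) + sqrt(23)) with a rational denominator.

(-sqrt(1518) + sqrt(23) + 2*sqrt(22) + 21*sqrt(3))/26

Group as (sqrt(3) + sqrt(23)) + sqrt(22); multiply by (sqrt(3) + sqrt(23)) - sqrt(22), then rationalise the remaining surd.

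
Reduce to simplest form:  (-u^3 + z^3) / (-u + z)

z^3 - u^3 = (-u + z)(u^2 + u*z + z^2).

u^2 + u*z + z^2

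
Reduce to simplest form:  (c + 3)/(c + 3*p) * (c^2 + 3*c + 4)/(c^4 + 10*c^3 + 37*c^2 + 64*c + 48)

1/(c^2 + 3*c*p + 4*c + 12*p)

Factor: c^4 + 10*c^3 + 37*c^2 + 64*c + 48 = (c + 3)*(c^2 + 3*c + 4)*(c + 4)
Cancel the common factors (c^2 + 3*c + 4), (c + 3).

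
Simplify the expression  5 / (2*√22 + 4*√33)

(-√22 + 2*√33)/44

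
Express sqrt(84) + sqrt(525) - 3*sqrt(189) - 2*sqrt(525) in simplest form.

sqrt(84) = 2*sqrt(21); sqrt(525) = 5*sqrt(21); 3*sqrt(189) = 9*sqrt(21); 2*sqrt(525) = 10*sqrt(21)
Combine: (2 + 5 - 9 - 10)·sqrt(21) = -12*sqrt(21)

-12*sqrt(21)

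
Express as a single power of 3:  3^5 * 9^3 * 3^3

3^14

3^5 = 3^5; 9^3 = 3^6; 3^3 = 3^3
Combine exponents: 3^14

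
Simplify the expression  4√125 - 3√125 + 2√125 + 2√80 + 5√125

48*√5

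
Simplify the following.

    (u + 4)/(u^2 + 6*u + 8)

1/(u + 2)

Factor: u^2 + 6*u + 8 = (u + 4)*(u + 2)
Cancel the common factor (u + 4).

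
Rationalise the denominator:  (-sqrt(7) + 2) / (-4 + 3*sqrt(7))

(-13 + 2*sqrt(7))/47

Multiply numerator and denominator by -3*sqrt(7) - 4.
Denominator becomes -47; numerator becomes -2*sqrt(7) + 13.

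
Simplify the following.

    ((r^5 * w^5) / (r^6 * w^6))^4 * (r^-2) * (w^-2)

Inside the bracket: (r^-1) * (w^-1)
Raise to the power 4: (r^-4) * (w^-4)
Multiply by (r^-2) * (w^-2): add exponents.

1/(r^6*w^6)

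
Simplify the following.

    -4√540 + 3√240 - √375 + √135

4√540 = 24*√15; 3√240 = 12*√15; √375 = 5*√15; √135 = 3*√15
Combine: (-24 + 12 - 5 + 3)·√15 = -14*√15

-14*√15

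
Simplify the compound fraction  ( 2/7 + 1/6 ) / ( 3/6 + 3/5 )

95/231

Numerator: 2/7 + 1/6 = 19/42
Denominator: 3/6 + 3/5 = 11/10
Divide: (19/42) · (10/11) = 95/231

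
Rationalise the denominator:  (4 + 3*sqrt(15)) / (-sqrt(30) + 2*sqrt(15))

Multiply numerator and denominator by sqrt(30) + 2*sqrt(15).
Denominator becomes 30; numerator becomes 4*sqrt(30) + 8*sqrt(15) + 45*sqrt(2) + 90.

(4*sqrt(30) + 8*sqrt(15) + 45*sqrt(2) + 90)/30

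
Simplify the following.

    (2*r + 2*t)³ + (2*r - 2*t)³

Write as f((2*r),(2*t)) + f((2*r),-(2*t)) and expand.

16*r*(r² + 3*t²)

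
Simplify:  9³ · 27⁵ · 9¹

3^23

9³ = 3^6; 27⁵ = 3^15; 9¹ = 3^2
Combine exponents: 3^23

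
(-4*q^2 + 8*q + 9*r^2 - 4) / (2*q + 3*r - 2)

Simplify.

-2*q + 3*r + 2

Factor (3*r)^2 - (2*q - 2)^2 and cancel (2*q + 3*r - 2).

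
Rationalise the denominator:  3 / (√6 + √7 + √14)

Group as (√7 + √14) + √6; multiply by (√7 + √14) - √6, then rationalise the remaining surd.

(-84*√3 - 3*√14 + 39*√7 + 45*√6)/167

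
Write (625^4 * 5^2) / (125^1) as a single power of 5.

5^15

625^4 = 5^16; 5^2 = 5^2; 125^1 = 5^3
Combine exponents: 5^15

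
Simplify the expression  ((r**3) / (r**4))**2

Inside the bracket: (r**-1)
Raise to the power 2: (r**-2)

r**(-2)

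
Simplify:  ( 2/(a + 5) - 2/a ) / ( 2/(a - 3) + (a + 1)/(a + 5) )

(-10*a + 30)/(a³ + 7*a)

Numerator: 2/(a + 5) - 2/a = -10/(a² + 5*a)
Denominator: 2/(a - 3) + (a + 1)/(a + 5) = (a² + 7)/(a² + 2*a - 15)
Divide: (-10/(a² + 5*a)) · ((a² + 2*a - 15)/(a² + 7)) = (-10*a + 30)/(a³ + 7*a)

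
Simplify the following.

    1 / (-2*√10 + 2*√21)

(√10 + √21)/22

Multiply numerator and denominator by 2*√10 + 2*√21.
Denominator becomes 44; numerator becomes 2*√10 + 2*√21.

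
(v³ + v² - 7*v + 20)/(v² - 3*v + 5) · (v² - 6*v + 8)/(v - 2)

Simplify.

v² - 16

Factor: v³ + v² - 7*v + 20 = (v + 4)·(v² - 3*v + 5);  v² - 6*v + 8 = (v - 2)·(v - 4)
Cancel the common factors (v² - 3*v + 5), (v - 2).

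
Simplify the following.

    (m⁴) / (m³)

Quotient: m¹

m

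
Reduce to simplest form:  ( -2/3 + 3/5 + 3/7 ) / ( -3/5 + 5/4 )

Numerator: -2/3 + 3/5 + 3/7 = 38/105
Denominator: -3/5 + 5/4 = 13/20
Divide: (38/105) · (20/13) = 152/273

152/273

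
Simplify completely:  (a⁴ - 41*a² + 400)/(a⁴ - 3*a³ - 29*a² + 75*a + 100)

(a + 4)/(a + 1)

Factor: a⁴ - 41*a² + 400 = (a - 4)·(a + 5)·(a + 4)·(a - 5);  a⁴ - 3*a³ - 29*a² + 75*a + 100 = (a - 5)·(a - 4)·(a + 5)·(a + 1)
Cancel the common factors (a - 4), (a - 5), (a + 5).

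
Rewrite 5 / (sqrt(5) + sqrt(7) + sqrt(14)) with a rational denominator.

Group as (sqrt(5) + sqrt(7)) + sqrt(14); multiply by (sqrt(5) + sqrt(7)) - sqrt(14), then rationalise the remaining surd.

(-35*sqrt(10) - 5*sqrt(14) + 30*sqrt(7) + 40*sqrt(5))/68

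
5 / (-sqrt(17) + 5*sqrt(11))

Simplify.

(5*sqrt(17) + 25*sqrt(11))/258

Multiply numerator and denominator by sqrt(17) + 5*sqrt(11).
Denominator becomes 258; numerator becomes 5*sqrt(17) + 25*sqrt(11).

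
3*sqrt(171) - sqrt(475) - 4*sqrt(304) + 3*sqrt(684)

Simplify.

6*sqrt(19)

3*sqrt(171) = 9*sqrt(19); sqrt(475) = 5*sqrt(19); 4*sqrt(304) = 16*sqrt(19); 3*sqrt(684) = 18*sqrt(19)
Combine: (9 - 5 - 16 + 18)·sqrt(19) = 6*sqrt(19)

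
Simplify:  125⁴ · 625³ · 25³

125⁴ = 5^12; 625³ = 5^12; 25³ = 5^6
Combine exponents: 5^30

5^30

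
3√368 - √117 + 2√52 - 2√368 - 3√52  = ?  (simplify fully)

-5*√13 + 4*√23

3√368 = 12*√23; √117 = 3*√13; 2√52 = 4*√13; 2√368 = 8*√23; 3√52 = 6*√13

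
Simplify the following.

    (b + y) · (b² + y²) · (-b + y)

(y+b)(y-b) = -b² + y²; continue pairing.

-b⁴ + y⁴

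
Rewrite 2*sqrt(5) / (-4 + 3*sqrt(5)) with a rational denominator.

(8*sqrt(5) + 30)/29

Multiply numerator and denominator by -3*sqrt(5) - 4.
Denominator becomes -29; numerator becomes -30 - 8*sqrt(5).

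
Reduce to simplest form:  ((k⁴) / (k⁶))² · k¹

k^(-3)

Inside the bracket: (k^-2)
Raise to the power 2: (k^-4)
Multiply by k¹: add exponents.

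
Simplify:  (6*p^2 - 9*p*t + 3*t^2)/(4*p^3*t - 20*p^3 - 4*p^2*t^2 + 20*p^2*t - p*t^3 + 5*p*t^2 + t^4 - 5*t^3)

Factor: 6*p^2 - 9*p*t + 3*t^2 = 3*(-p + t)*(-2*p + t);  4*p^3*t - 20*p^3 - 4*p^2*t^2 + 20*p^2*t - p*t^3 + 5*p*t^2 + t^4 - 5*t^3 = (-p + t)*(t - 5)*(2*p + t)*(-2*p + t)
Cancel the common factors (-2*p + t), (-p + t).

3/(2*p*t - 10*p + t^2 - 5*t)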